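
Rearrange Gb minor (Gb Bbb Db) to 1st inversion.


Let's work it out.
Root position: Gb Bbb Db
1st inversion: move root up an octave
Bass note: Bbb
Notes (bottom to top) = Bbb Db Gb


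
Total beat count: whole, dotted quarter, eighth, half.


Let's work it out.
Beat values:
  whole = 4 beats
  dotted quarter = 1.5 beats
  eighth = 0.5 beats
  half = 2 beats
Sum = 4 + 1.5 + 0.5 + 2
= 8 beats


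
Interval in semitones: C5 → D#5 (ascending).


Step by step:
Absolute semitone position = octave×12 + chromatic position
C5: 5×12 + 0 = 60
D#5: 5×12 + 3 = 63
Difference = 63 - 60 = 3
= 3 semitones


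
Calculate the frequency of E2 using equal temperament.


f = 440 × 2^(n/12) where n = semitones from A4
E2: -29 semitones from A4
f = 440 × 2^(-29/12)
f = 82.41 Hz


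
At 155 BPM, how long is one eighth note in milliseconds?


One quarter-note beat = 60000 / BPM = 60000 / 155 ms
Eighth note = 1/2 × quarter note
Duration = 1/2 × 60000 / 155 = 30000 / 155
= 193.5 ms


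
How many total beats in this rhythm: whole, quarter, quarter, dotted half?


Beat values:
  whole = 4 beats
  quarter = 1 beat
  quarter = 1 beat
  dotted half = 3 beats
Sum = 4 + 1 + 1 + 3
= 9 beats


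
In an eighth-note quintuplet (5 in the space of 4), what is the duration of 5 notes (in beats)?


Reasoning:
Quintuplet: 5 notes occupy the space of 4 eighth notes
Space = 4 × 1/2 = 2 beats
Each quintuplet note = 2 / 5 = 2/5 beats
5 notes = 5 × 2/5 = 2
= 2 beats


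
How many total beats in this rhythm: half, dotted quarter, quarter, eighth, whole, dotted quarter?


Let's work it out.
Beat values:
  half = 2 beats
  dotted quarter = 1.5 beats
  quarter = 1 beat
  eighth = 0.5 beats
  whole = 4 beats
  dotted quarter = 1.5 beats
Sum = 2 + 1.5 + 1 + 0.5 + 4 + 1.5
= 10.5 beats


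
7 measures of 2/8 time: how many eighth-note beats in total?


Solution.
Time signature 2/8: the bottom number 8 means the eighth note gets one count
The top number 2 means 2 eighth-note beats per measure
Total = 2 × 7 measures
= 14 eighth-note beats


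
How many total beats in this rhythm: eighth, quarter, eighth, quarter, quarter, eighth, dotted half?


Solution.
Beat values:
  eighth = 0.5 beats
  quarter = 1 beat
  eighth = 0.5 beats
  quarter = 1 beat
  quarter = 1 beat
  eighth = 0.5 beats
  dotted half = 3 beats
Sum = 0.5 + 1 + 0.5 + 1 + 1 + 0.5 + 3
= 7.5 beats


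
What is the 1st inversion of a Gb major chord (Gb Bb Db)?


Solution.
Root position: Gb Bb Db
1st inversion: move root up an octave
Bass note: Bb
Notes (bottom to top) = Bb Db Gb


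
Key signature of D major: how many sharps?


Sharp major keys follow the circle of fifths: C(0), G(1), D(2), A(3), E(4), B(5), F#(6), C#(7)
D major has 2 sharps
Order of sharps: F# C# G# D# A# E# B# → first 2: F#, C#
= 2 sharps


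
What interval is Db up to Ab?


Letter names: D → A spans 5 letter names → a 5th
Semitones: Db → Ab = 7 half-steps
A 5th of 7 semitones is a perfect 5th
= perfect 5th


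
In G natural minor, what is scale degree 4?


Let's work it out.
Natural minor scale pattern: W-H-W-W-H-W-W (2-1-2-2-1-2-2 semitones)
Starting from G:
  G + 2 semitones → A
  A + 1 semitone → Bb
  Bb + 2 semitones → C
  C + 2 semitones → D
  D + 1 semitone → Eb
  Eb + 2 semitones → F
  F + 2 semitones → G
Scale: G A Bb C D Eb F
Degree 4 = C


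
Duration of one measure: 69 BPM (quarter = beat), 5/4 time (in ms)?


Quarter-note beat duration = 60000 / 69 ms
Beats per measure (5/4) = 5
One measure = 5 × 60000 / 69 = 300000 / 69 ms
= 4347.8 ms


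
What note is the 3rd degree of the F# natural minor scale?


Natural minor scale pattern: W-H-W-W-H-W-W (2-1-2-2-1-2-2 semitones)
Starting from F#:
  F# + 2 semitones → G#
  G# + 1 semitone → A
  A + 2 semitones → B
  B + 2 semitones → C#
  C# + 1 semitone → D
  D + 2 semitones → E
  E + 2 semitones → F#
Scale: F# G# A B C# D E
Degree 3 = A


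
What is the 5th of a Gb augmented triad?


Step by step:
Augmented triad = root + major 3rd (4 semitones) + augmented 5th (8 semitones)
A triad on Gb stacks thirds, so the chord tones use letter names G-B-D
Root: Gb
Major 3rd above Gb: Bb
Augmented 5th above Gb: D
The 5th = D


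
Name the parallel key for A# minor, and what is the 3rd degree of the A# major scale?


Working:
Parallel keys share the same tonic but differ in mode
A# minor → parallel is A# major
A# major scale: A# B# C## D# E# F## G##
= A# major; 3rd degree = C##


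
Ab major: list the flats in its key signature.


Step by step:
Flat major keys: C(0), F(1), Bb(2), Eb(3), Ab(4), Db(5), Gb(6), Cb(7)
Ab major has 4 flats
Order of flats: Bb Eb Ab Db Gb Cb Fb → first 4: Bb, Eb, Ab, Db
= Bb, Eb, Ab, Db


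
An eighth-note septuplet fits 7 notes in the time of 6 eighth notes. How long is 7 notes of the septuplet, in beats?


Septuplet: 7 notes occupy the space of 6 eighth notes
Space = 6 × 1/2 = 3 beats
Each septuplet note = 3 / 7 = 3/7 beats
7 notes = 7 × 3/7 = 3
= 3 beats


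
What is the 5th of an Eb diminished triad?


Solution.
Diminished triad = root + minor 3rd (3 semitones) + diminished 5th (6 semitones)
A triad on Eb stacks thirds, so the chord tones use letter names E-G-B
Root: Eb
Minor 3rd above Eb: Gb
Diminished 5th above Eb: Bbb
The 5th = Bbb


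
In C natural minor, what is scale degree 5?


Let's work it out.
Natural minor scale pattern: W-H-W-W-H-W-W (2-1-2-2-1-2-2 semitones)
Starting from C:
  C + 2 semitones → D
  D + 1 semitone → Eb
  Eb + 2 semitones → F
  F + 2 semitones → G
  G + 1 semitone → Ab
  Ab + 2 semitones → Bb
  Bb + 2 semitones → C
Scale: C D Eb F G Ab Bb
Degree 5 = G


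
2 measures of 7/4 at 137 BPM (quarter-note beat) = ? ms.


Reasoning:
Quarter-note beat duration = 60000 / 137 ms
Beats per measure (7/4) = 7
One measure = 7 × 60000 / 137 = 420000 / 137 ms
2 measures = 2 × 420000 / 137 = 840000 / 137
= 6131.4 ms


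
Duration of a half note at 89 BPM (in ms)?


Reasoning:
One quarter-note beat = 60000 / BPM = 60000 / 89 ms
Half note = 2 × quarter note
Duration = 2 × 60000 / 89 = 120000 / 89
= 1348.3 ms


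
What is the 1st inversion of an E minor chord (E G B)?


Root position: E G B
1st inversion: move root up an octave
Bass note: G
Notes (bottom to top) = G B E


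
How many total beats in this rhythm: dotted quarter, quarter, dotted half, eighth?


Reasoning:
Beat values:
  dotted quarter = 1.5 beats
  quarter = 1 beat
  dotted half = 3 beats
  eighth = 0.5 beats
Sum = 1.5 + 1 + 3 + 0.5
= 6 beats


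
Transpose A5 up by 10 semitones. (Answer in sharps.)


Reasoning:
A5: chromatic position 9 in octave 5 → absolute = 5×12 + 9 = 69
Transpose up 10: 69 + 10 = 79
79 = 6×12 + 7 → G in octave 6
Result = G6


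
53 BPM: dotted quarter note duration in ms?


Let's work it out.
One quarter-note beat = 60000 / BPM = 60000 / 53 ms
Dotted quarter note = 3/2 × quarter note
Duration = 3/2 × 60000 / 53 = 90000 / 53
= 1698.1 ms


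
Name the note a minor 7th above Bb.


Reasoning:
A 7th spans 7 letter names, so from B we land on A
A minor 7th = 10 semitones above Bb
Spell A at that pitch: Ab
= Ab


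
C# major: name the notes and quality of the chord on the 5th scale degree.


Let's work it out.
C# major scale: C# D# E# F# G# A# B#
Diatonic triad on degree 5 stacks scale notes 5, 7, 2: G# B# D#
G#→B# = 4 semitones; G#→D# = 7 semitones → major triad
= G# B# D# (major)


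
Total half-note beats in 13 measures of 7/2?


Time signature 7/2: the bottom number 2 means the half note gets one count
The top number 7 means 7 half-note beats per measure
Total = 7 × 13 measures
= 91 half-note beats


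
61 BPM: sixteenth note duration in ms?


One quarter-note beat = 60000 / BPM = 60000 / 61 ms
Sixteenth note = 1/4 × quarter note
Duration = 1/4 × 60000 / 61 = 15000 / 61
= 245.9 ms


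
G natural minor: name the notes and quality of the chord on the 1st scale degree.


Working:
G natural minor scale: G A Bb C D Eb F
Diatonic triad on degree 1 stacks scale notes 1, 3, 5: G Bb D
G→Bb = 3 semitones; G→D = 7 semitones → minor triad
= G Bb D (minor)


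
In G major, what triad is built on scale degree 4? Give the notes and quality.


Let's work it out.
G major scale: G A B C D E F#
Diatonic triad on degree 4 stacks scale notes 4, 6, 1: C E G
C→E = 4 semitones; C→G = 7 semitones → major triad
= C E G (major)


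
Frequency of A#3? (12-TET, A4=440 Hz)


Working:
f = 440 × 2^(n/12) where n = semitones from A4
A#3: -11 semitones from A4
f = 440 × 2^(-11/12)
f = 233.08 Hz


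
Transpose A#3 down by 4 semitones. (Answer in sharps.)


Reasoning:
A#3: chromatic position 10 in octave 3 → absolute = 3×12 + 10 = 46
Transpose down 4: 46 - 4 = 42
42 = 3×12 + 6 → F# in octave 3
Result = F#3


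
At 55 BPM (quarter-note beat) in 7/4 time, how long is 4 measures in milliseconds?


Working:
Quarter-note beat duration = 60000 / 55 ms
Beats per measure (7/4) = 7
One measure = 7 × 60000 / 55 = 420000 / 55 ms
4 measures = 4 × 420000 / 55 = 1680000 / 55
= 30545.5 ms


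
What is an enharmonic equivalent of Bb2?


Reasoning:
Enharmonic notes sound the same pitch but are spelled with different letter names
Bb and A# name the same pitch class
= A#2


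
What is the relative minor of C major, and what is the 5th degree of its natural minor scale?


Reasoning:
The relative minor shares the major's key signature and starts on its 6th degree
6th degree = a major 6th above the tonic; a major 6th above C is A
→ relative minor of C major is A minor
A natural minor scale: A B C D E F G
= A minor; 5th degree = E


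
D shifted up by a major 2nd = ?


Let's work it out.
major 2nd: 2 letter names, 2 semitones
Letter: D + 1 → E
Pitch: D + 2 semitones, spelled as an E → E
= E


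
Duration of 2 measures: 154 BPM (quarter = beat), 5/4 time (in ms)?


Let's work it out.
Quarter-note beat duration = 60000 / 154 ms
Beats per measure (5/4) = 5
One measure = 5 × 60000 / 154 = 300000 / 154 ms
2 measures = 2 × 300000 / 154 = 600000 / 154
= 3896.1 ms


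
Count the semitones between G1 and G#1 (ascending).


Working:
Absolute semitone position = octave×12 + chromatic position
G1: 1×12 + 7 = 19
G#1: 1×12 + 8 = 20
Difference = 20 - 19 = 1
= 1 semitone


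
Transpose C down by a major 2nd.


major 2nd: 2 letter names, 2 semitones
Letter: C - 1 → B
Pitch: C - 2 semitones, spelled as a B → Bb
= Bb


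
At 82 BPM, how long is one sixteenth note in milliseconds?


One quarter-note beat = 60000 / BPM = 60000 / 82 ms
Sixteenth note = 1/4 × quarter note
Duration = 1/4 × 60000 / 82 = 15000 / 82
= 182.9 ms


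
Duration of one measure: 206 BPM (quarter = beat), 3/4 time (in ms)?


Let's work it out.
Quarter-note beat duration = 60000 / 206 ms
Beats per measure (3/4) = 3
One measure = 3 × 60000 / 206 = 180000 / 206 ms
= 873.8 ms


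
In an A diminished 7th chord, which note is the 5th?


Working:
Diminished 7th chord = root + minor 3rd + diminished 5th + diminished 7th
Seventh chords stack in thirds, so the letter names are A-C-E-G
Root: A
Minor 3rd above A: C
Diminished 5th above A: Eb
Diminished 7th above A: Gb
The 5th = Eb


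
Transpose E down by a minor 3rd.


Working:
minor 3rd: 3 letter names, 3 semitones
Letter: E - 2 → C
Pitch: E - 3 semitones, spelled as a C → C#
= C#


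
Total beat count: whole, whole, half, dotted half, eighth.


Beat values:
  whole = 4 beats
  whole = 4 beats
  half = 2 beats
  dotted half = 3 beats
  eighth = 0.5 beats
Sum = 4 + 4 + 2 + 3 + 0.5
= 13.5 beats


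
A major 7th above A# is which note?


Step by step:
A 7th spans 7 letter names, so from A we land on G
A major 7th = 11 semitones above A#
Spell G at that pitch: G##
= G##


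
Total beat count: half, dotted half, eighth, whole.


Beat values:
  half = 2 beats
  dotted half = 3 beats
  eighth = 0.5 beats
  whole = 4 beats
Sum = 2 + 3 + 0.5 + 4
= 9.5 beats


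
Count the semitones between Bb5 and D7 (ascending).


Solution.
Absolute semitone position = octave×12 + chromatic position
Bb5: 5×12 + 10 = 70
D7: 7×12 + 2 = 86
Difference = 86 - 70 = 16
= 16 semitones


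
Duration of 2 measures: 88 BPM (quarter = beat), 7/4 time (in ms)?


Quarter-note beat duration = 60000 / 88 ms
Beats per measure (7/4) = 7
One measure = 7 × 60000 / 88 = 420000 / 88 ms
2 measures = 2 × 420000 / 88 = 840000 / 88
= 9545.5 ms


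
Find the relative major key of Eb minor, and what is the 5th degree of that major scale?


The relative major shares the key signature and is a minor 3rd above the minor tonic
A minor 3rd above Eb is Gb
→ relative major of Eb minor is Gb major
Gb major scale: Gb Ab Bb Cb Db Eb F
= Gb major; 5th degree = Db


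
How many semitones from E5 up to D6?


Step by step:
Absolute semitone position = octave×12 + chromatic position
E5: 5×12 + 4 = 64
D6: 6×12 + 2 = 74
Difference = 74 - 64 = 10
= 10 semitones


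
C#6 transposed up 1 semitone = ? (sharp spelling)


Working:
C#6: chromatic position 1 in octave 6 → absolute = 6×12 + 1 = 73
Transpose up 1: 73 + 1 = 74
74 = 6×12 + 2 → D in octave 6
Result = D6


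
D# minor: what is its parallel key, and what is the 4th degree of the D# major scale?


Parallel keys share the same tonic but differ in mode
D# minor → parallel is D# major
D# major scale: D# E# F## G# A# B# C##
= D# major; 4th degree = G#


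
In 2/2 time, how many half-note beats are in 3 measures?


Reasoning:
Time signature 2/2: the bottom number 2 means the half note gets one count
The top number 2 means 2 half-note beats per measure
Total = 2 × 3 measures
= 6 half-note beats


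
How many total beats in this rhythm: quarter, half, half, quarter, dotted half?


Solution.
Beat values:
  quarter = 1 beat
  half = 2 beats
  half = 2 beats
  quarter = 1 beat
  dotted half = 3 beats
Sum = 1 + 2 + 2 + 1 + 3
= 9 beats


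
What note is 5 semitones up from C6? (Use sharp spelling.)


Solution.
C6: chromatic position 0 in octave 6 → absolute = 6×12 + 0 = 72
Transpose up 5: 72 + 5 = 77
77 = 6×12 + 5 → F in octave 6
Result = F6


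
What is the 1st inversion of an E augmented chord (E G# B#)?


Let's work it out.
Root position: E G# B#
1st inversion: move root up an octave
Bass note: G#
Notes (bottom to top) = G# B# E


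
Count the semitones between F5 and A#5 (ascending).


Step by step:
Absolute semitone position = octave×12 + chromatic position
F5: 5×12 + 5 = 65
A#5: 5×12 + 10 = 70
Difference = 70 - 65 = 5
= 5 semitones


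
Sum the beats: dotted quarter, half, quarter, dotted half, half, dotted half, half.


Beat values:
  dotted quarter = 1.5 beats
  half = 2 beats
  quarter = 1 beat
  dotted half = 3 beats
  half = 2 beats
  dotted half = 3 beats
  half = 2 beats
Sum = 1.5 + 2 + 1 + 3 + 2 + 3 + 2
= 14.5 beats


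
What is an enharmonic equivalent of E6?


Working:
Enharmonic notes sound the same pitch but are spelled with different letter names
E and Fb name the same pitch class
= Fb6


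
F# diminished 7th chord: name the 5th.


Diminished 7th chord = root + minor 3rd + diminished 5th + diminished 7th
Seventh chords stack in thirds, so the letter names are F-A-C-E
Root: F#
Minor 3rd above F#: A
Diminished 5th above F#: C
Diminished 7th above F#: Eb
The 5th = C


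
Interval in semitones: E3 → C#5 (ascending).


Step by step:
Absolute semitone position = octave×12 + chromatic position
E3: 3×12 + 4 = 40
C#5: 5×12 + 1 = 61
Difference = 61 - 40 = 21
= 21 semitones


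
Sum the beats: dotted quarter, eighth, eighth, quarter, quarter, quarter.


Beat values:
  dotted quarter = 1.5 beats
  eighth = 0.5 beats
  eighth = 0.5 beats
  quarter = 1 beat
  quarter = 1 beat
  quarter = 1 beat
Sum = 1.5 + 0.5 + 0.5 + 1 + 1 + 1
= 5.5 beats


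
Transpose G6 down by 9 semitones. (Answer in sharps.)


Reasoning:
G6: chromatic position 7 in octave 6 → absolute = 6×12 + 7 = 79
Transpose down 9: 79 - 9 = 70
70 = 5×12 + 10 → A# in octave 5
Result = A#5


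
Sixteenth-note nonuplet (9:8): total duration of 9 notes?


Let's work it out.
Nonuplet: 9 notes occupy the space of 8 sixteenth notes
Space = 8 × 1/4 = 2 beats
Each nonuplet note = 2 / 9 = 2/9 beats
9 notes = 9 × 2/9 = 2
= 2 beats


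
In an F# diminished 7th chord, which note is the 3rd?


Diminished 7th chord = root + minor 3rd + diminished 5th + diminished 7th
Seventh chords stack in thirds, so the letter names are F-A-C-E
Root: F#
Minor 3rd above F#: A
Diminished 5th above F#: C
Diminished 7th above F#: Eb
The 3rd = A


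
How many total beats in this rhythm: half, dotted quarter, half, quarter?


Solution.
Beat values:
  half = 2 beats
  dotted quarter = 1.5 beats
  half = 2 beats
  quarter = 1 beat
Sum = 2 + 1.5 + 2 + 1
= 6.5 beats


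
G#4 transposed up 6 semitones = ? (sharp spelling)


Working:
G#4: chromatic position 8 in octave 4 → absolute = 4×12 + 8 = 56
Transpose up 6: 56 + 6 = 62
62 = 5×12 + 2 → D in octave 5
Result = D5


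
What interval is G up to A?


Solution.
Letter names: G → A spans 2 letter names → a 2nd
Semitones: G → A = 2 half-steps
A 2nd of 2 semitones is a major 2nd
= major 2nd


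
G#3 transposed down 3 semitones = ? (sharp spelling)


Solution.
G#3: chromatic position 8 in octave 3 → absolute = 3×12 + 8 = 44
Transpose down 3: 44 - 3 = 41
41 = 3×12 + 5 → F in octave 3
Result = F3


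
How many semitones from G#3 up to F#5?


Absolute semitone position = octave×12 + chromatic position
G#3: 3×12 + 8 = 44
F#5: 5×12 + 6 = 66
Difference = 66 - 44 = 22
= 22 semitones


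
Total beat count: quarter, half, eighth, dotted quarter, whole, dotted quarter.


Let's work it out.
Beat values:
  quarter = 1 beat
  half = 2 beats
  eighth = 0.5 beats
  dotted quarter = 1.5 beats
  whole = 4 beats
  dotted quarter = 1.5 beats
Sum = 1 + 2 + 0.5 + 1.5 + 4 + 1.5
= 10.5 beats


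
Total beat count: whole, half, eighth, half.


Let's work it out.
Beat values:
  whole = 4 beats
  half = 2 beats
  eighth = 0.5 beats
  half = 2 beats
Sum = 4 + 2 + 0.5 + 2
= 8.5 beats


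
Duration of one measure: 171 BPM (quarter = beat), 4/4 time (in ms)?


Quarter-note beat duration = 60000 / 171 ms
Beats per measure (4/4) = 4
One measure = 4 × 60000 / 171 = 240000 / 171 ms
= 1403.5 ms


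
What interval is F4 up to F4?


Letter names: F → F spans 1 letter name → a unison
Semitones: F4 → F4 = 0 half-steps
A unison of 0 semitones is a perfect unison
= perfect unison


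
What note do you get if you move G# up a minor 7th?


Step by step:
minor 7th: 7 letter names, 10 semitones
Letter: G + 6 → F
Pitch: G# + 10 semitones, spelled as an F → F#
= F#


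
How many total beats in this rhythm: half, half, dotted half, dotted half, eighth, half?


Step by step:
Beat values:
  half = 2 beats
  half = 2 beats
  dotted half = 3 beats
  dotted half = 3 beats
  eighth = 0.5 beats
  half = 2 beats
Sum = 2 + 2 + 3 + 3 + 0.5 + 2
= 12.5 beats


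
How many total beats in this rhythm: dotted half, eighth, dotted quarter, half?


Working:
Beat values:
  dotted half = 3 beats
  eighth = 0.5 beats
  dotted quarter = 1.5 beats
  half = 2 beats
Sum = 3 + 0.5 + 1.5 + 2
= 7 beats


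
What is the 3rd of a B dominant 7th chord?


Working:
Dominant 7th chord = root + major 3rd + perfect 5th + minor 7th
Seventh chords stack in thirds, so the letter names are B-D-F-A
Root: B
Major 3rd above B: D#
Perfect 5th above B: F#
Minor 7th above B: A
The 3rd = D#


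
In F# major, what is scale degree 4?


Reasoning:
Major scale pattern: W-W-H-W-W-W-H (2-2-1-2-2-2-1 semitones)
Starting from F#:
  F# + 2 semitones → G#
  G# + 2 semitones → A#
  A# + 1 semitone → B
  B + 2 semitones → C#
  C# + 2 semitones → D#
  D# + 2 semitones → E#
  E# + 1 semitone → F#
Scale: F# G# A# B C# D# E#
Degree 4 = B


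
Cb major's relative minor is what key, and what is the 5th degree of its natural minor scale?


Solution.
The relative minor shares the major's key signature and starts on its 6th degree
6th degree = a major 6th above the tonic; a major 6th above Cb is Ab
→ relative minor of Cb major is Ab minor
Ab natural minor scale: Ab Bb Cb Db Eb Fb Gb
= Ab minor; 5th degree = Eb


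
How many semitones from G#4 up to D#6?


Let's work it out.
Absolute semitone position = octave×12 + chromatic position
G#4: 4×12 + 8 = 56
D#6: 6×12 + 3 = 75
Difference = 75 - 56 = 19
= 19 semitones


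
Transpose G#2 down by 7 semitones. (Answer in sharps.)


G#2: chromatic position 8 in octave 2 → absolute = 2×12 + 8 = 32
Transpose down 7: 32 - 7 = 25
25 = 2×12 + 1 → C# in octave 2
Result = C#2


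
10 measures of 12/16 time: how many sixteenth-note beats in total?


Solution.
Time signature 12/16: the bottom number 16 means the sixteenth note gets one count
The top number 12 means 12 sixteenth-note beats per measure
Total = 12 × 10 measures
= 120 sixteenth-note beats


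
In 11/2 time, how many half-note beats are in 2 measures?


Time signature 11/2: the bottom number 2 means the half note gets one count
The top number 11 means 11 half-note beats per measure
Total = 11 × 2 measures
= 22 half-note beats


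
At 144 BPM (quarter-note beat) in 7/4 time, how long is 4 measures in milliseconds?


Quarter-note beat duration = 60000 / 144 ms
Beats per measure (7/4) = 7
One measure = 7 × 60000 / 144 = 420000 / 144 ms
4 measures = 4 × 420000 / 144 = 1680000 / 144
= 11666.7 ms


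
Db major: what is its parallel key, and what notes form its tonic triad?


Parallel keys share the same tonic but differ in mode
Db major → parallel is Db minor
Tonic triad of Db minor = Db Fb Ab
= Db minor; triad = Db Fb Ab


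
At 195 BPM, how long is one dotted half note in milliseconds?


Let's work it out.
One quarter-note beat = 60000 / BPM = 60000 / 195 ms
Dotted half note = 3 × quarter note
Duration = 3 × 60000 / 195 = 180000 / 195
= 923.1 ms


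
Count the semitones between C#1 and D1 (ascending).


Absolute semitone position = octave×12 + chromatic position
C#1: 1×12 + 1 = 13
D1: 1×12 + 2 = 14
Difference = 14 - 13 = 1
= 1 semitone


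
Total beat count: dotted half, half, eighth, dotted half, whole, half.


Beat values:
  dotted half = 3 beats
  half = 2 beats
  eighth = 0.5 beats
  dotted half = 3 beats
  whole = 4 beats
  half = 2 beats
Sum = 3 + 2 + 0.5 + 3 + 4 + 2
= 14.5 beats


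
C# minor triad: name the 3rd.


Minor triad = root + minor 3rd (3 semitones) + perfect 5th (7 semitones)
A triad on C# stacks thirds, so the chord tones use letter names C-E-G
Root: C#
Minor 3rd above C#: E
Perfect 5th above C#: G#
The 3rd = E


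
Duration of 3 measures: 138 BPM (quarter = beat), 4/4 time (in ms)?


Step by step:
Quarter-note beat duration = 60000 / 138 ms
Beats per measure (4/4) = 4
One measure = 4 × 60000 / 138 = 240000 / 138 ms
3 measures = 3 × 240000 / 138 = 720000 / 138
= 5217.4 ms


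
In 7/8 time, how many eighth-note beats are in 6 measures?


Let's work it out.
Time signature 7/8: the bottom number 8 means the eighth note gets one count
The top number 7 means 7 eighth-note beats per measure
Total = 7 × 6 measures
= 42 eighth-note beats


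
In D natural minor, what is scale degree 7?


Step by step:
Natural minor scale pattern: W-H-W-W-H-W-W (2-1-2-2-1-2-2 semitones)
Starting from D:
  D + 2 semitones → E
  E + 1 semitone → F
  F + 2 semitones → G
  G + 2 semitones → A
  A + 1 semitone → Bb
  Bb + 2 semitones → C
  C + 2 semitones → D
Scale: D E F G A Bb C
Degree 7 = C


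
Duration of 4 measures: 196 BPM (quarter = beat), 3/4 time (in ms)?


Reasoning:
Quarter-note beat duration = 60000 / 196 ms
Beats per measure (3/4) = 3
One measure = 3 × 60000 / 196 = 180000 / 196 ms
4 measures = 4 × 180000 / 196 = 720000 / 196
= 3673.5 ms


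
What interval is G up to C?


Step by step:
Letter names: G → C spans 4 letter names → a 4th
Semitones: G → C = 5 half-steps
A 4th of 5 semitones is a perfect 4th
= perfect 4th


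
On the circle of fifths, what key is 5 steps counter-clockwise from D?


Step by step:
Each counter-clockwise step moves down a perfect 5th (= up a perfect 4th)
From D: D → G → C → F → Bb → Eb
= Eb


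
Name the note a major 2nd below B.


Let's work it out.
A 2nd spans 2 letter names, so from B we land on A
A major 2nd = 2 semitones below B
Spell A at that pitch: A
= A


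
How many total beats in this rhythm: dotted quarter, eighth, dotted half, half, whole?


Let's work it out.
Beat values:
  dotted quarter = 1.5 beats
  eighth = 0.5 beats
  dotted half = 3 beats
  half = 2 beats
  whole = 4 beats
Sum = 1.5 + 0.5 + 3 + 2 + 4
= 11 beats


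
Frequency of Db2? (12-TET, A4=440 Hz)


f = 440 × 2^(n/12) where n = semitones from A4
Db2: -32 semitones from A4
f = 440 × 2^(-32/12)
f = 69.30 Hz


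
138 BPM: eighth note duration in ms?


Let's work it out.
One quarter-note beat = 60000 / BPM = 60000 / 138 ms
Eighth note = 1/2 × quarter note
Duration = 1/2 × 60000 / 138 = 30000 / 138
= 217.4 ms


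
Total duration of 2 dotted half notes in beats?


Let's work it out.
Base half note = 2 beats
Dot 1 adds half the previous value: +1
One dotted half = 2 + 1 = 3
2 of them = 2 × 3 = 6
= 6 beats


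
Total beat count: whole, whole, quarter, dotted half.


Beat values:
  whole = 4 beats
  whole = 4 beats
  quarter = 1 beat
  dotted half = 3 beats
Sum = 4 + 4 + 1 + 3
= 12 beats


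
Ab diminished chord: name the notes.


Reasoning:
Diminished triad = root + minor 3rd (3 semitones) + diminished 5th (6 semitones)
A triad on Ab stacks thirds, so the chord tones use letter names A-C-E
Root: Ab
Minor 3rd above Ab: Cb
Diminished 5th above Ab: Ebb
Chord = Ab Cb Ebb


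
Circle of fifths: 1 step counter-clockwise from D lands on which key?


Let's work it out.
Each counter-clockwise step moves down a perfect 5th (= up a perfect 4th)
From D: D → G
= G


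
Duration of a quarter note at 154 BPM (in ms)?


Step by step:
One quarter-note beat = 60000 / BPM = 60000 / 154 ms
Duration = 60000 / 154
= 389.6 ms


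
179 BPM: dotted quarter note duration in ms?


Working:
One quarter-note beat = 60000 / BPM = 60000 / 179 ms
Dotted quarter note = 3/2 × quarter note
Duration = 3/2 × 60000 / 179 = 90000 / 179
= 502.8 ms


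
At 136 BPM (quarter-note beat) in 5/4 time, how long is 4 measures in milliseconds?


Quarter-note beat duration = 60000 / 136 ms
Beats per measure (5/4) = 5
One measure = 5 × 60000 / 136 = 300000 / 136 ms
4 measures = 4 × 300000 / 136 = 1200000 / 136
= 8823.5 ms


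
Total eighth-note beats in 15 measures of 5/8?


Reasoning:
Time signature 5/8: the bottom number 8 means the eighth note gets one count
The top number 5 means 5 eighth-note beats per measure
Total = 5 × 15 measures
= 75 eighth-note beats


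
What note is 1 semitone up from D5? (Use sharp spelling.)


Solution.
D5: chromatic position 2 in octave 5 → absolute = 5×12 + 2 = 62
Transpose up 1: 62 + 1 = 63
63 = 5×12 + 3 → D# in octave 5
Result = D#5


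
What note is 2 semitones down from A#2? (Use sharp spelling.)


Reasoning:
A#2: chromatic position 10 in octave 2 → absolute = 2×12 + 10 = 34
Transpose down 2: 34 - 2 = 32
32 = 2×12 + 8 → G# in octave 2
Result = G#2


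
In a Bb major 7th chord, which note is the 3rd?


Solution.
Major 7th chord = root + major 3rd + perfect 5th + major 7th
Seventh chords stack in thirds, so the letter names are B-D-F-A
Root: Bb
Major 3rd above Bb: D
Perfect 5th above Bb: F
Major 7th above Bb: A
The 3rd = D


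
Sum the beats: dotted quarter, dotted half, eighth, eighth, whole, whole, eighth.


Step by step:
Beat values:
  dotted quarter = 1.5 beats
  dotted half = 3 beats
  eighth = 0.5 beats
  eighth = 0.5 beats
  whole = 4 beats
  whole = 4 beats
  eighth = 0.5 beats
Sum = 1.5 + 3 + 0.5 + 0.5 + 4 + 4 + 0.5
= 14 beats


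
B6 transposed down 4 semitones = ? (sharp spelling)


Let's work it out.
B6: chromatic position 11 in octave 6 → absolute = 6×12 + 11 = 83
Transpose down 4: 83 - 4 = 79
79 = 6×12 + 7 → G in octave 6
Result = G6


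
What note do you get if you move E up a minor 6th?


Working:
minor 6th: 6 letter names, 8 semitones
Letter: E + 5 → C
Pitch: E + 8 semitones, spelled as a C → C
= C


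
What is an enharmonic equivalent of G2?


Step by step:
Enharmonic notes sound the same pitch but are spelled with different letter names
G and Abb name the same pitch class
= Abb2


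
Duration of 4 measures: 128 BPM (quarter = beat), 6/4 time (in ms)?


Step by step:
Quarter-note beat duration = 60000 / 128 ms
Beats per measure (6/4) = 6
One measure = 6 × 60000 / 128 = 360000 / 128 ms
4 measures = 4 × 360000 / 128 = 1440000 / 128
= 11250.0 ms


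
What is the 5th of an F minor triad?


Solution.
Minor triad = root + minor 3rd (3 semitones) + perfect 5th (7 semitones)
A triad on F stacks thirds, so the chord tones use letter names F-A-C
Root: F
Minor 3rd above F: Ab
Perfect 5th above F: C
The 5th = C


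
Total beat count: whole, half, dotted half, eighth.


Solution.
Beat values:
  whole = 4 beats
  half = 2 beats
  dotted half = 3 beats
  eighth = 0.5 beats
Sum = 4 + 2 + 3 + 0.5
= 9.5 beats


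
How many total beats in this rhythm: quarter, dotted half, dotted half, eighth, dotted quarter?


Step by step:
Beat values:
  quarter = 1 beat
  dotted half = 3 beats
  dotted half = 3 beats
  eighth = 0.5 beats
  dotted quarter = 1.5 beats
Sum = 1 + 3 + 3 + 0.5 + 1.5
= 9 beats


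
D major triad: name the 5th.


Solution.
Major triad = root + major 3rd (4 semitones) + perfect 5th (7 semitones)
A triad on D stacks thirds, so the chord tones use letter names D-F-A
Root: D
Major 3rd above D: F#
Perfect 5th above D: A
The 5th = A


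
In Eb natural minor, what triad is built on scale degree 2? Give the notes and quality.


Working:
Eb natural minor scale: Eb F Gb Ab Bb Cb Db
Diatonic triad on degree 2 stacks scale notes 2, 4, 6: F Ab Cb
F→Ab = 3 semitones; F→Cb = 6 semitones → diminished triad
= F Ab Cb (diminished)


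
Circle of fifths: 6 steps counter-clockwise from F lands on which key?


Let's work it out.
Each counter-clockwise step moves down a perfect 5th (= up a perfect 4th)
From F: F → Bb → Eb → Ab → Db → F#/Gb → B
= B


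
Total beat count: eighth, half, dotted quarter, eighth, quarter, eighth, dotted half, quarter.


Working:
Beat values:
  eighth = 0.5 beats
  half = 2 beats
  dotted quarter = 1.5 beats
  eighth = 0.5 beats
  quarter = 1 beat
  eighth = 0.5 beats
  dotted half = 3 beats
  quarter = 1 beat
Sum = 0.5 + 2 + 1.5 + 0.5 + 1 + 0.5 + 3 + 1
= 10 beats


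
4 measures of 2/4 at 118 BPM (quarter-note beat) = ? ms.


Step by step:
Quarter-note beat duration = 60000 / 118 ms
Beats per measure (2/4) = 2
One measure = 2 × 60000 / 118 = 120000 / 118 ms
4 measures = 4 × 120000 / 118 = 480000 / 118
= 4067.8 ms


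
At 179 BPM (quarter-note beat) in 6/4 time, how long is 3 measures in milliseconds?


Step by step:
Quarter-note beat duration = 60000 / 179 ms
Beats per measure (6/4) = 6
One measure = 6 × 60000 / 179 = 360000 / 179 ms
3 measures = 3 × 360000 / 179 = 1080000 / 179
= 6033.5 ms


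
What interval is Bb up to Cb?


Let's work it out.
Letter names: B → C spans 2 letter names → a 2nd
Semitones: Bb → Cb = 1 half-step
A 2nd of 1 semitone is a minor 2nd
= minor 2nd


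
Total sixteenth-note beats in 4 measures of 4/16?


Working:
Time signature 4/16: the bottom number 16 means the sixteenth note gets one count
The top number 4 means 4 sixteenth-note beats per measure
Total = 4 × 4 measures
= 16 sixteenth-note beats


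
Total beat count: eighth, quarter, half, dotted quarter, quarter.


Solution.
Beat values:
  eighth = 0.5 beats
  quarter = 1 beat
  half = 2 beats
  dotted quarter = 1.5 beats
  quarter = 1 beat
Sum = 0.5 + 1 + 2 + 1.5 + 1
= 6 beats


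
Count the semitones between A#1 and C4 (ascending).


Absolute semitone position = octave×12 + chromatic position
A#1: 1×12 + 10 = 22
C4: 4×12 + 0 = 48
Difference = 48 - 22 = 26
= 26 semitones


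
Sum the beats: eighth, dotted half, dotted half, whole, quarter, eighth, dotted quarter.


Step by step:
Beat values:
  eighth = 0.5 beats
  dotted half = 3 beats
  dotted half = 3 beats
  whole = 4 beats
  quarter = 1 beat
  eighth = 0.5 beats
  dotted quarter = 1.5 beats
Sum = 0.5 + 3 + 3 + 4 + 1 + 0.5 + 1.5
= 13.5 beats


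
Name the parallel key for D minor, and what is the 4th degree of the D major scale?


Let's work it out.
Parallel keys share the same tonic but differ in mode
D minor → parallel is D major
D major scale: D E F# G A B C#
= D major; 4th degree = G


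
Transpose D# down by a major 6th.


Solution.
major 6th: 6 letter names, 9 semitones
Letter: D - 5 → F
Pitch: D# - 9 semitones, spelled as an F → F#
= F#


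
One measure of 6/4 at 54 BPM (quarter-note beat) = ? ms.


Step by step:
Quarter-note beat duration = 60000 / 54 ms
Beats per measure (6/4) = 6
One measure = 6 × 60000 / 54 = 360000 / 54 ms
= 6666.7 ms


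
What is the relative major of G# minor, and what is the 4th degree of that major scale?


Step by step:
The relative major shares the key signature and is a minor 3rd above the minor tonic
A minor 3rd above G# is B
→ relative major of G# minor is B major
B major scale: B C# D# E F# G# A#
= B major; 4th degree = E


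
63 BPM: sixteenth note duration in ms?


Reasoning:
One quarter-note beat = 60000 / BPM = 60000 / 63 ms
Sixteenth note = 1/4 × quarter note
Duration = 1/4 × 60000 / 63 = 15000 / 63
= 238.1 ms


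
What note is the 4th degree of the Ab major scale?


Solution.
Major scale pattern: W-W-H-W-W-W-H (2-2-1-2-2-2-1 semitones)
Starting from Ab:
  Ab + 2 semitones → Bb
  Bb + 2 semitones → C
  C + 1 semitone → Db
  Db + 2 semitones → Eb
  Eb + 2 semitones → F
  F + 2 semitones → G
  G + 1 semitone → Ab
Scale: Ab Bb C Db Eb F G
Degree 4 = Db


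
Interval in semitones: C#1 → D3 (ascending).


Reasoning:
Absolute semitone position = octave×12 + chromatic position
C#1: 1×12 + 1 = 13
D3: 3×12 + 2 = 38
Difference = 38 - 13 = 25
= 25 semitones


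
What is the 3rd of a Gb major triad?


Major triad = root + major 3rd (4 semitones) + perfect 5th (7 semitones)
A triad on Gb stacks thirds, so the chord tones use letter names G-B-D
Root: Gb
Major 3rd above Gb: Bb
Perfect 5th above Gb: Db
The 3rd = Bb


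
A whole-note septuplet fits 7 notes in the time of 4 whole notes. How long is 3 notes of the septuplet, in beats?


Step by step:
Septuplet: 7 notes occupy the space of 4 whole notes
Space = 4 × 4 = 16 beats
Each septuplet note = 16 / 7 = 16/7 beats
3 notes = 3 × 16/7 = 48/7
= 48/7 beats


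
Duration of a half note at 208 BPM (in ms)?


Step by step:
One quarter-note beat = 60000 / BPM = 60000 / 208 ms
Half note = 2 × quarter note
Duration = 2 × 60000 / 208 = 120000 / 208
= 576.9 ms


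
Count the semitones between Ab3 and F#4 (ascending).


Step by step:
Absolute semitone position = octave×12 + chromatic position
Ab3: 3×12 + 8 = 44
F#4: 4×12 + 6 = 54
Difference = 54 - 44 = 10
= 10 semitones


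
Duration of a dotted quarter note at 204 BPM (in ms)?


Step by step:
One quarter-note beat = 60000 / BPM = 60000 / 204 ms
Dotted quarter note = 3/2 × quarter note
Duration = 3/2 × 60000 / 204 = 90000 / 204
= 441.2 ms


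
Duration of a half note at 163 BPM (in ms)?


Reasoning:
One quarter-note beat = 60000 / BPM = 60000 / 163 ms
Half note = 2 × quarter note
Duration = 2 × 60000 / 163 = 120000 / 163
= 736.2 ms


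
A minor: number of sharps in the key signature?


Step by step:
Sharp minor keys follow the circle of fifths: A(0), E(1), B(2), F#(3), C#(4), G#(5), D#(6), A#(7)
A minor has 0 sharps
= 0 sharps


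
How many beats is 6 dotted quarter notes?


Solution.
Base quarter note = 1 beat
Dot 1 adds half the previous value: +1/2
One dotted quarter = 1 + 1/2 = 3/2
6 of them = 6 × 3/2 = 9
= 9 beats


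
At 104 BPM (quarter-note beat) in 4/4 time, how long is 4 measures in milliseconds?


Reasoning:
Quarter-note beat duration = 60000 / 104 ms
Beats per measure (4/4) = 4
One measure = 4 × 60000 / 104 = 240000 / 104 ms
4 measures = 4 × 240000 / 104 = 960000 / 104
= 9230.8 ms


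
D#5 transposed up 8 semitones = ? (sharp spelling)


Working:
D#5: chromatic position 3 in octave 5 → absolute = 5×12 + 3 = 63
Transpose up 8: 63 + 8 = 71
71 = 5×12 + 11 → B in octave 5
Result = B5


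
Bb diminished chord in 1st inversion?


Solution.
Root position: Bb Db Fb
1st inversion: move root up an octave
Bass note: Db
Notes (bottom to top) = Db Fb Bb


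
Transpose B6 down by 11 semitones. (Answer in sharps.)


Solution.
B6: chromatic position 11 in octave 6 → absolute = 6×12 + 11 = 83
Transpose down 11: 83 - 11 = 72
72 = 6×12 + 0 → C in octave 6
Result = C6


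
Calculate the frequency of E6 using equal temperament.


Working:
f = 440 × 2^(n/12) where n = semitones from A4
E6: 19 semitones from A4
f = 440 × 2^(19/12)
f = 1318.51 Hz


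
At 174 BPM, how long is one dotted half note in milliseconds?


One quarter-note beat = 60000 / BPM = 60000 / 174 ms
Dotted half note = 3 × quarter note
Duration = 3 × 60000 / 174 = 180000 / 174
= 1034.5 ms


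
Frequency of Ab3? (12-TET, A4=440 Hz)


Solution.
f = 440 × 2^(n/12) where n = semitones from A4
Ab3: -13 semitones from A4
f = 440 × 2^(-13/12)
f = 207.65 Hz


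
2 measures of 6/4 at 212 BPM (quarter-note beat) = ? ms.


Quarter-note beat duration = 60000 / 212 ms
Beats per measure (6/4) = 6
One measure = 6 × 60000 / 212 = 360000 / 212 ms
2 measures = 2 × 360000 / 212 = 720000 / 212
= 3396.2 ms


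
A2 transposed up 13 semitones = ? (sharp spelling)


Solution.
A2: chromatic position 9 in octave 2 → absolute = 2×12 + 9 = 33
Transpose up 13: 33 + 13 = 46
46 = 3×12 + 10 → A# in octave 3
Result = A#3


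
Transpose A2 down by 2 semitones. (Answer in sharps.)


A2: chromatic position 9 in octave 2 → absolute = 2×12 + 9 = 33
Transpose down 2: 33 - 2 = 31
31 = 2×12 + 7 → G in octave 2
Result = G2


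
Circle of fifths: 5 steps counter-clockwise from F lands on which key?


Let's work it out.
Each counter-clockwise step moves down a perfect 5th (= up a perfect 4th)
From F: F → Bb → Eb → Ab → Db → F#/Gb
= F#/Gb


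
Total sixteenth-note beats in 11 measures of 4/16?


Solution.
Time signature 4/16: the bottom number 16 means the sixteenth note gets one count
The top number 4 means 4 sixteenth-note beats per measure
Total = 4 × 11 measures
= 44 sixteenth-note beats


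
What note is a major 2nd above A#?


Reasoning:
A 2nd spans 2 letter names, so from A we land on B
A major 2nd = 2 semitones above A#
Spell B at that pitch: B#
= B#


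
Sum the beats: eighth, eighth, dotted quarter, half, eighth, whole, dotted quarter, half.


Beat values:
  eighth = 0.5 beats
  eighth = 0.5 beats
  dotted quarter = 1.5 beats
  half = 2 beats
  eighth = 0.5 beats
  whole = 4 beats
  dotted quarter = 1.5 beats
  half = 2 beats
Sum = 0.5 + 0.5 + 1.5 + 2 + 0.5 + 4 + 1.5 + 2
= 12.5 beats


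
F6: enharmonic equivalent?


Step by step:
Enharmonic notes sound the same pitch but are spelled with different letter names
F and E# name the same pitch class
= E#6


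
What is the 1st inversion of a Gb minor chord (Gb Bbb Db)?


Root position: Gb Bbb Db
1st inversion: move root up an octave
Bass note: Bbb
Notes (bottom to top) = Bbb Db Gb
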